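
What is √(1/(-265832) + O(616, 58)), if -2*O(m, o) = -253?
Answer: √2234832810126/132916 ≈ 11.247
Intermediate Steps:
O(m, o) = 253/2 (O(m, o) = -½*(-253) = 253/2)
√(1/(-265832) + O(616, 58)) = √(1/(-265832) + 253/2) = √(-1/265832 + 253/2) = √(33627747/265832) = √2234832810126/132916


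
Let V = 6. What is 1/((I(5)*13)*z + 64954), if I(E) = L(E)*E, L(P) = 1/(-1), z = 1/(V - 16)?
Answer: 2/129921 ≈ 1.5394e-5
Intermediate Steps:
z = -⅒ (z = 1/(6 - 16) = 1/(-10) = -⅒ ≈ -0.10000)
L(P) = -1 (L(P) = 1*(-1) = -1)
I(E) = -E
1/((I(5)*13)*z + 64954) = 1/((-1*5*13)*(-⅒) + 64954) = 1/(-5*13*(-⅒) + 64954) = 1/(-65*(-⅒) + 64954) = 1/(13/2 + 64954) = 1/(129921/2) = 2/129921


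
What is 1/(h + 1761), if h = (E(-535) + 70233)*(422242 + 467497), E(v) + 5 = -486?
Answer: 1/62052179099 ≈ 1.6115e-11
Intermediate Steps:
E(v) = -491 (E(v) = -5 - 486 = -491)
h = 62052177338 (h = (-491 + 70233)*(422242 + 467497) = 69742*889739 = 62052177338)
1/(h + 1761) = 1/(62052177338 + 1761) = 1/62052179099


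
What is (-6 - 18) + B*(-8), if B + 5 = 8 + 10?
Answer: -128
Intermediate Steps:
B = 13 (B = -5 + (8 + 10) = -5 + 18 = 13)
(-6 - 18) + B*(-8) = (-6 - 18) + 13*(-8) = -24 - 104 = -128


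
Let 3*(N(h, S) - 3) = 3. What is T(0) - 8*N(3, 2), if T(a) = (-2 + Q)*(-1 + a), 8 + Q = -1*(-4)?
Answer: -26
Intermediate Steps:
Q = -4 (Q = -8 - 1*(-4) = -8 + 4 = -4)
N(h, S) = 4 (N(h, S) = 3 + (⅓)*3 = 3 + 1 = 4)
T(a) = 6 - 6*a (T(a) = (-2 - 4)*(-1 + a) = -6*(-1 + a) = 6 - 6*a)
T(0) - 8*N(3, 2) = (6 - 6*0) - 8*4 = (6 + 0) - 32 = 6 - 32 = -26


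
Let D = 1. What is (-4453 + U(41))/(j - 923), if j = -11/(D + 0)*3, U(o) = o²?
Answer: 693/239 ≈ 2.8996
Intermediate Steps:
j = -33 (j = -11/(1 + 0)*3 = -11/1*3 = -11*1*3 = -11*3 = -33)
(-4453 + U(41))/(j - 923) = (-4453 + 41²)/(-33 - 923) = (-4453 + 1681)/(-956) = -2772*(-1/956) = 693/239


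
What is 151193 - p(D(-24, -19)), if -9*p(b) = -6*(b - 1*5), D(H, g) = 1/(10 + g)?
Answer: 4082303/27 ≈ 1.5120e+5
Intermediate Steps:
p(b) = -10/3 + 2*b/3 (p(b) = -(-2)*(b - 1*5)/3 = -(-2)*(b - 5)/3 = -(-2)*(-5 + b)/3 = -(30 - 6*b)/9 = -10/3 + 2*b/3)
151193 - p(D(-24, -19)) = 151193 - (-10/3 + 2/(3*(10 - 19))) = 151193 - (-10/3 + (⅔)/(-9)) = 151193 - (-10/3 + (⅔)*(-⅑)) = 151193 - (-10/3 - 2/27) = 151193 - 1*(-92/27) = 151193 + 92/27 = 4082303/27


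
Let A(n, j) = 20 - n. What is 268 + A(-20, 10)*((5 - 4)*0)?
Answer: 268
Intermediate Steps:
268 + A(-20, 10)*((5 - 4)*0) = 268 + (20 - 1*(-20))*((5 - 4)*0) = 268 + (20 + 20)*(1*0) = 268 + 40*0 = 268 + 0 = 268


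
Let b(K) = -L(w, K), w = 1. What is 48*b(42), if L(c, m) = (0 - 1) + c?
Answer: 0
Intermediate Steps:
L(c, m) = -1 + c
b(K) = 0 (b(K) = -(-1 + 1) = -1*0 = 0)
48*b(42) = 48*0 = 0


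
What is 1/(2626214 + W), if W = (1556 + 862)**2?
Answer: 1/8472938 ≈ 1.1802e-7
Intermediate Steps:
W = 5846724 (W = 2418**2 = 5846724)
1/(2626214 + W) = 1/(2626214 + 5846724) = 1/8472938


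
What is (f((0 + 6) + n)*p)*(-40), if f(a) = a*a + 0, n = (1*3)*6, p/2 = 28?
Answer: -1290240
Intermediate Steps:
p = 56 (p = 2*28 = 56)
n = 18 (n = 3*6 = 18)
f(a) = a² (f(a) = a² + 0 = a²)
(f((0 + 6) + n)*p)*(-40) = (((0 + 6) + 18)²*56)*(-40) = ((6 + 18)²*56)*(-40) = (24²*56)*(-40) = (576*56)*(-40) = 32256*(-40) = -1290240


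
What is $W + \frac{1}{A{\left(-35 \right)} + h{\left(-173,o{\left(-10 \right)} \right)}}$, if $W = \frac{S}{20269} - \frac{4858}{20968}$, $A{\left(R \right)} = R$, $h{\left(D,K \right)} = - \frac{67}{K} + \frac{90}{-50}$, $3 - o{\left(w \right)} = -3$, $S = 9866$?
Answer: $\frac{71621302297}{305787782044} \approx 0.23422$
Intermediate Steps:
$o{\left(w \right)} = 6$ ($o{\left(w \right)} = 3 - -3 = 3 + 3 = 6$)
$h{\left(D,K \right)} = - \frac{9}{5} - \frac{67}{K}$ ($h{\left(D,K \right)} = - \frac{67}{K} + 90 \left(- \frac{1}{50}\right) = - \frac{67}{K} - \frac{9}{5} = - \frac{9}{5} - \frac{67}{K}$)
$W = \frac{54201743}{212500196}$ ($W = \frac{9866}{20269} - \frac{4858}{20968} = 9866 \cdot \frac{1}{20269} - \frac{2429}{10484} = \frac{9866}{20269} - \frac{2429}{10484} = \frac{54201743}{212500196} \approx 0.25507$)
$W + \frac{1}{A{\left(-35 \right)} + h{\left(-173,o{\left(-10 \right)} \right)}} = \frac{54201743}{212500196} + \frac{1}{-35 - \left(\frac{9}{5} + \frac{67}{6}\right)} = \frac{54201743}{212500196} + \frac{1}{-35 - \frac{389}{30}} = \frac{54201743}{212500196} + \frac{1}{- \frac{1439}{30}} = \frac{54201743}{212500196} - \frac{30}{1439} = \frac{71621302297}{305787782044}$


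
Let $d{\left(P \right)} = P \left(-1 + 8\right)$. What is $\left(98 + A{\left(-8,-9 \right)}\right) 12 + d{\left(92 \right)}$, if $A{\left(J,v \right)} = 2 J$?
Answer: $1628$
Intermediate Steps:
$d{\left(P \right)} = 7 P$ ($d{\left(P \right)} = P 7 = 7 P$)
$\left(98 + A{\left(-8,-9 \right)}\right) 12 + d{\left(92 \right)} = \left(98 + 2 \left(-8\right)\right) 12 + 7 \cdot 92 = \left(98 - 16\right) 12 + 644 = 82 \cdot 12 + 644 = 984 + 644 = 1628$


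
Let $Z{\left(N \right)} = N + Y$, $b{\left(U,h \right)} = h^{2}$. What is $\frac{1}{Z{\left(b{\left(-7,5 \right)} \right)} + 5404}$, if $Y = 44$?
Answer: $\frac{1}{5473} \approx 0.00018272$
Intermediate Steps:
$Z{\left(N \right)} = 44 + N$ ($Z{\left(N \right)} = N + 44 = 44 + N$)
$\frac{1}{Z{\left(b{\left(-7,5 \right)} \right)} + 5404} = \frac{1}{\left(44 + 5^{2}\right) + 5404} = \frac{1}{\left(44 + 25\right) + 5404} = \frac{1}{69 + 5404} = \frac{1}{5473}$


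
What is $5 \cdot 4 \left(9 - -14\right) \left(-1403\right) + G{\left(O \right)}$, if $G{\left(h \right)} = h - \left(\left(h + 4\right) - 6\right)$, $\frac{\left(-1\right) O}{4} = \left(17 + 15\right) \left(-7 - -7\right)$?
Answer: $-645378$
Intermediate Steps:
$O = 0$ ($O = - 4 \left(17 + 15\right) \left(-7 - -7\right) = - 4 \cdot 32 \left(-7 + \left(-3 + 10\right)\right) = - 4 \cdot 32 \left(-7 + 7\right) = - 4 \cdot 32 \cdot 0 = \left(-4\right) 0 = 0$)
$G{\left(h \right)} = 2$ ($G{\left(h \right)} = h - \left(\left(4 + h\right) - 6\right) = h - \left(-2 + h\right) = 2$)
$5 \cdot 4 \left(9 - -14\right) \left(-1403\right) + G{\left(O \right)} = 5 \cdot 4 \left(9 - -14\right) \left(-1403\right) + 2 = 20 \left(9 + 14\right) \left(-1403\right) + 2 = 20 \cdot 23 \left(-1403\right) + 2 = 460 \left(-1403\right) + 2 = -645380 + 2 = -645378$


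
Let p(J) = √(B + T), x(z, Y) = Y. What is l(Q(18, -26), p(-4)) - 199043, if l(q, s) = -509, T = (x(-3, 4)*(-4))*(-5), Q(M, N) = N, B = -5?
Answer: -199552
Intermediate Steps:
T = 80 (T = (4*(-4))*(-5) = -16*(-5) = 80)
p(J) = 5*√3 (p(J) = √(-5 + 80) = √75 = 5*√3)
l(Q(18, -26), p(-4)) - 199043 = -509 - 199043 = -199552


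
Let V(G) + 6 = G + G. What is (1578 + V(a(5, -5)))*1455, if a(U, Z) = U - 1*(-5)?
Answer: 2316360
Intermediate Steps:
a(U, Z) = 5 + U (a(U, Z) = U + 5 = 5 + U)
V(G) = -6 + 2*G (V(G) = -6 + (G + G) = -6 + 2*G)
(1578 + V(a(5, -5)))*1455 = (1578 + (-6 + 2*(5 + 5)))*1455 = (1578 + (-6 + 2*10))*1455 = (1578 + (-6 + 20))*1455 = (1578 + 14)*1455 = 1592*1455 = 2316360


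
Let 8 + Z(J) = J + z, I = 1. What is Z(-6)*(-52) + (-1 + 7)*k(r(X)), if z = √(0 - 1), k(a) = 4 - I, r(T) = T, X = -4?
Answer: 746 - 52*I ≈ 746.0 - 52.0*I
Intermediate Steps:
k(a) = 3 (k(a) = 4 - 1*1 = 4 - 1 = 3)
z = I (z = √(-1) = I ≈ 1.0*I)
Z(J) = -8 + I + J (Z(J) = -8 + (J + I) = -8 + (I + J) = -8 + I + J)
Z(-6)*(-52) + (-1 + 7)*k(r(X)) = (-8 + I - 6)*(-52) + (-1 + 7)*3 = (-14 + I)*(-52) + 6*3 = (728 - 52*I) + 18 = 746 - 52*I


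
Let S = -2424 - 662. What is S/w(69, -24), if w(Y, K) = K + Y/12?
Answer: 12344/73 ≈ 169.10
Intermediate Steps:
w(Y, K) = K + Y/12 (w(Y, K) = K + Y*(1/12) = K + Y/12)
S = -3086
S/w(69, -24) = -3086/(-24 + (1/12)*69) = -3086/(-24 + 23/4) = -3086/(-73/4) = -3086*(-4/73) = 12344/73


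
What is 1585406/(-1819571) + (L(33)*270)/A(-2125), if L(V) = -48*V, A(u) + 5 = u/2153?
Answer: 167543151584450/2345427019 ≈ 71434.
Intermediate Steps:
A(u) = -5 + u/2153
1585406/(-1819571) + (L(33)*270)/A(-2125) = 1585406/(-1819571) + (-48*33*270)/(-5 + (1/2153)*(-2125)) = 1585406*(-1/1819571) + (-1584*270)/(-5 - 2125/2153) = -1585406/1819571 - 427680/(-12890/2153) = -1585406/1819571 - 427680*(-2153/12890) = -1585406/1819571 + 92079504/1289 = 167543151584450/2345427019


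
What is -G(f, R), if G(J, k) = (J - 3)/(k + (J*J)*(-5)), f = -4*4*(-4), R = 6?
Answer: 61/20474 ≈ 0.0029794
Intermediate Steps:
f = 64 (f = -16*(-4) = 64)
G(J, k) = (-3 + J)/(k - 5*J²) (G(J, k) = (-3 + J)/(k + J²*(-5)) = (-3 + J)/(k - 5*J²))
-G(f, R) = -(3 - 1*64)/(-1*6 + 5*64²) = -(3 - 64)/(-6 + 5*4096) = -(-61)/(-6 + 20480) = -(-61)/20474 = -1*(-61/20474) = 61/20474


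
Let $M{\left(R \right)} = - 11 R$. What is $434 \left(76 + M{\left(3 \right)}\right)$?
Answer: $18662$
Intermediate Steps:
$434 \left(76 + M{\left(3 \right)}\right) = 434 \left(76 - 33\right) = 434 \cdot 43 = 18662$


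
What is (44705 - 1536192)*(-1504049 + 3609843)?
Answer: -3140764375678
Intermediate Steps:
(44705 - 1536192)*(-1504049 + 3609843) = -1491487*2105794 = -3140764375678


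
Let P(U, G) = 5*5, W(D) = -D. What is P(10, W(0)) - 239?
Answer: -214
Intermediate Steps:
P(U, G) = 25
P(10, W(0)) - 239 = 25 - 239 = -214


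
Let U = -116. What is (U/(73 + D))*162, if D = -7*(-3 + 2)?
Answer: -2349/10 ≈ -234.90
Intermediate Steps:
D = 7 (D = -7*(-1) = 7)
(U/(73 + D))*162 = -116/(73 + 7)*162 = -116/80*162 = -116*1/80*162 = -29/20*162 = -2349/10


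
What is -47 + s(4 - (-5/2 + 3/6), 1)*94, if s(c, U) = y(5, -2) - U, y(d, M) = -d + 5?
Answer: -141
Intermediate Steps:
y(d, M) = 5 - d
s(c, U) = -U (s(c, U) = (5 - 1*5) - U = (5 - 5) - U = 0 - U = -U)
-47 + s(4 - (-5/2 + 3/6), 1)*94 = -47 - 1*1*94 = -47 - 1*94 = -47 - 94 = -141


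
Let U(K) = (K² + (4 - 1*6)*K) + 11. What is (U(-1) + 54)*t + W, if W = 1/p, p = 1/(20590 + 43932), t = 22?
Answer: 66018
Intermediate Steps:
U(K) = 11 + K² - 2*K (U(K) = (K² + (4 - 6)*K) + 11 = (K² - 2*K) + 11 = 11 + K² - 2*K)
p = 1/64522 ≈ 1.5499e-5
W = 64522 (W = 1/(1/64522) = 64522)
(U(-1) + 54)*t + W = ((11 + (-1)² - 2*(-1)) + 54)*22 + 64522 = ((11 + 1 + 2) + 54)*22 + 64522 = (14 + 54)*22 + 64522 = 68*22 + 64522 = 1496 + 64522 = 66018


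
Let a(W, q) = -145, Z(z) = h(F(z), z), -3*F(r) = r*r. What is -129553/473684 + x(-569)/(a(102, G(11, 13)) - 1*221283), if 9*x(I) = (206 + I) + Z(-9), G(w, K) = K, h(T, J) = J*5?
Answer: -21498891007/78665175564 ≈ -0.27330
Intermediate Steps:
F(r) = -r²/3 (F(r) = -r*r/3 = -r²/3)
h(T, J) = 5*J
Z(z) = 5*z
x(I) = 161/9 + I/9 (x(I) = ((206 + I) + 5*(-9))/9 = ((206 + I) - 45)/9 = (161 + I)/9 = 161/9 + I/9)
-129553/473684 + x(-569)/(a(102, G(11, 13)) - 1*221283) = -129553/473684 + (161/9 + (⅑)*(-569))/(-145 - 1*221283) = -129553*1/473684 + (161/9 - 569/9)/(-145 - 221283) = -129553/473684 - 136/3/(-221428) = -129553/473684 - 136/3*(-1/221428) = -129553/473684 + 34/166071 = -21498891007/78665175564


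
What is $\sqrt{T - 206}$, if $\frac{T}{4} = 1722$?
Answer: $\sqrt{6682} \approx 81.744$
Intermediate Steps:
$T = 6888$ ($T = 4 \cdot 1722 = 6888$)
$\sqrt{T - 206} = \sqrt{6888 - 206} = \sqrt{6682}$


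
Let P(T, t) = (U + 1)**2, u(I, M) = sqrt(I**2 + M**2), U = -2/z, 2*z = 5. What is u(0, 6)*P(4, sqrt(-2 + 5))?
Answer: 6/25 ≈ 0.24000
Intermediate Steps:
z = 5/2 (z = (1/2)*5 = 5/2 ≈ 2.5000)
U = -4/5 (U = -2/5/2 = -2*2/5 = -4/5 ≈ -0.80000)
P(T, t) = 1/25 (P(T, t) = (-4/5 + 1)**2 = (1/5)**2 = 1/25)
u(0, 6)*P(4, sqrt(-2 + 5)) = sqrt(0**2 + 6**2)*(1/25) = sqrt(0 + 36)*(1/25) = sqrt(36)*(1/25) = 6*(1/25) = 6/25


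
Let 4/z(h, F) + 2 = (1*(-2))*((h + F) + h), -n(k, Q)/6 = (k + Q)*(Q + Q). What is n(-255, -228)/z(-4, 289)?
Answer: 186329808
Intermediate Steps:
n(k, Q) = -12*Q*(Q + k) (n(k, Q) = -6*(k + Q)*(Q + Q) = -6*(Q + k)*2*Q = -12*Q*(Q + k))
z(h, F) = 4/(-2 - 4*h - 2*F) (z(h, F) = 4/(-2 + (1*(-2))*((h + F) + h)) = 4/(-2 - 2*((F + h) + h)) = 4/(-2 - 2*(F + 2*h)) = 4/(-2 + (-4*h - 2*F)) = 4/(-2 - 4*h - 2*F))
n(-255, -228)/z(-4, 289) = (-12*(-228)*(-228 - 255))/((-2/(1 + 289 + 2*(-4)))) = (-12*(-228)*(-483))/((-2/(1 + 289 - 8))) = -1321488/((-2/282)) = -1321488/((-2*1/282)) = -1321488/(-1/141) = -1321488*(-141) = 186329808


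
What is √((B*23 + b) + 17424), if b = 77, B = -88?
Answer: √15477 ≈ 124.41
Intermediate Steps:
√((B*23 + b) + 17424) = √((-88*23 + 77) + 17424) = √((-2024 + 77) + 17424) = √(-1947 + 17424) = √15477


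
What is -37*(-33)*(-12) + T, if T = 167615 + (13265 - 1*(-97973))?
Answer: 264201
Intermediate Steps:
T = 278853 (T = 167615 + (13265 + 97973) = 167615 + 111238 = 278853)
-37*(-33)*(-12) + T = -37*(-33)*(-12) + 278853 = 1221*(-12) + 278853 = -14652 + 278853 = 264201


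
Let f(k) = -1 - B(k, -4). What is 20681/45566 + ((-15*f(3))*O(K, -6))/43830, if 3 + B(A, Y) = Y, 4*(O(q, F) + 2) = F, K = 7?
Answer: 5115564/11095321 ≈ 0.46106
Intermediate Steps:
O(q, F) = -2 + F/4
B(A, Y) = -3 + Y
f(k) = 6 (f(k) = -1 - (-3 - 4) = -1 - 1*(-7) = -1 + 7 = 6)
20681/45566 + ((-15*f(3))*O(K, -6))/43830 = 20681/45566 + ((-15*6)*(-2 + (1/4)*(-6)))/43830 = 20681*(1/45566) - 90*(-2 - 3/2)*(1/43830) = 20681/45566 - 90*(-7/2)*(1/43830) = 20681/45566 + 315*(1/43830) = 20681/45566 + 7/974 = 5115564/11095321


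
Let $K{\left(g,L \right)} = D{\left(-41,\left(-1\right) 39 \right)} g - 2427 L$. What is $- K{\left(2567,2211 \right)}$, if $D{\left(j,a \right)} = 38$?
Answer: $5268551$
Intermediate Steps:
$K{\left(g,L \right)} = - 2427 L + 38 g$ ($K{\left(g,L \right)} = 38 g - 2427 L = - 2427 L + 38 g$)
$- K{\left(2567,2211 \right)} = - (\left(-2427\right) 2211 + 38 \cdot 2567) = - (-5366097 + 97546) = \left(-1\right) \left(-5268551\right) = 5268551$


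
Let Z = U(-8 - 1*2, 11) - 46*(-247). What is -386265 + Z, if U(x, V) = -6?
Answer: -374909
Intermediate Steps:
Z = 11356 (Z = -6 - 46*(-247) = -6 + 11362 = 11356)
-386265 + Z = -386265 + 11356 = -374909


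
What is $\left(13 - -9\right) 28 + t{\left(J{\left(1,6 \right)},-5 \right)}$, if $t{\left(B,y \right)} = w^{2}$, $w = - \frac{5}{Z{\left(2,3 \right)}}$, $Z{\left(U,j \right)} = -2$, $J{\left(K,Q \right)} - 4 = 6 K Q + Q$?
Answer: $\frac{2489}{4} \approx 622.25$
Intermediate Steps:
$J{\left(K,Q \right)} = 4 + Q + 6 K Q$ ($J{\left(K,Q \right)} = 4 + \left(6 K Q + Q\right) = 4 + \left(Q + 6 K Q\right) = 4 + Q + 6 K Q$)
$w = \frac{5}{2}$ ($w = - \frac{5}{-2} = \left(-5\right) \left(- \frac{1}{2}\right) = \frac{5}{2} \approx 2.5$)
$t{\left(B,y \right)} = \frac{25}{4}$ ($t{\left(B,y \right)} = \left(\frac{5}{2}\right)^{2} = \frac{25}{4}$)
$\left(13 - -9\right) 28 + t{\left(J{\left(1,6 \right)},-5 \right)} = \left(13 - -9\right) 28 + \frac{25}{4} = \left(13 + 9\right) 28 + \frac{25}{4} = 22 \cdot 28 + \frac{25}{4} = 616 + \frac{25}{4} = \frac{2489}{4}$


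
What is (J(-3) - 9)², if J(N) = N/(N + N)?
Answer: 289/4 ≈ 72.250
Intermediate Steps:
J(N) = ½ (J(N) = N/((2*N)) = N*(1/(2*N)) = ½)
(J(-3) - 9)² = (½ - 9)² = (-17/2)² = 289/4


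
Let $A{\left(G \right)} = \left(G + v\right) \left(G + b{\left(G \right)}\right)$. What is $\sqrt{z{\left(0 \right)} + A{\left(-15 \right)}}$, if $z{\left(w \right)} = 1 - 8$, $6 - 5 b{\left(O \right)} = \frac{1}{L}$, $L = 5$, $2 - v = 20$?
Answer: $\frac{\sqrt{11243}}{5} \approx 21.207$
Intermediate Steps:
$v = -18$ ($v = 2 - 20 = -18$)
$b{\left(O \right)} = \frac{29}{25}$ ($b{\left(O \right)} = \frac{6}{5} - \frac{1}{5 \cdot 5} = \frac{6}{5} - \frac{1}{25} = \frac{29}{25}$)
$A{\left(G \right)} = \left(-18 + G\right) \left(\frac{29}{25} + G\right)$ ($A{\left(G \right)} = \left(G - 18\right) \left(G + \frac{29}{25}\right) = \left(-18 + G\right) \left(\frac{29}{25} + G\right)$)
$z{\left(w \right)} = -7$ ($z{\left(w \right)} = 1 - 8 = -7$)
$\sqrt{z{\left(0 \right)} + A{\left(-15 \right)}} = \sqrt{-7 - \left(- \frac{5793}{25} - 225\right)} = \sqrt{-7 + \left(- \frac{522}{25} + 225 + \frac{1263}{5}\right)} = \sqrt{-7 + \frac{11418}{25}} = \sqrt{\frac{11243}{25}} = \frac{\sqrt{11243}}{5}$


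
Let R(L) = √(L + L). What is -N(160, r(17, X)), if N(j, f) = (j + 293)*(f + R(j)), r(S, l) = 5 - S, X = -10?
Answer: 5436 - 3624*√5 ≈ -2667.5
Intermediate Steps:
R(L) = √2*√L (R(L) = √(2*L) = √2*√L)
N(j, f) = (293 + j)*(f + √2*√j) (N(j, f) = (j + 293)*(f + √2*√j) = (293 + j)*(f + √2*√j))
-N(160, r(17, X)) = -(293*(5 - 1*17) + (5 - 1*17)*160 + √2*160^(3/2) + 293*√2*√160) = -(293*(5 - 17) + (5 - 17)*160 + √2*(640*√10) + 293*√2*(4*√10)) = -(293*(-12) - 12*160 + 1280*√5 + 2344*√5) = -(-3516 - 1920 + 1280*√5 + 2344*√5) = -(-5436 + 3624*√5) = 5436 - 3624*√5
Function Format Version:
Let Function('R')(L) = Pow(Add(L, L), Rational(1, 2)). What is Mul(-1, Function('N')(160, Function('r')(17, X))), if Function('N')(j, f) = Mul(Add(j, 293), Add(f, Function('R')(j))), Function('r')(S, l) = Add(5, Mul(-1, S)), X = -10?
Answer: Add(5436, Mul(-3624, Pow(5, Rational(1, 2)))) ≈ -2667.5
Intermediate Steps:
Function('R')(L) = Mul(Pow(2, Rational(1, 2)), Pow(L, Rational(1, 2))) (Function('R')(L) = Pow(Mul(2, L), Rational(1, 2)) = Mul(Pow(2, Rational(1, 2)), Pow(L, Rational(1, 2))))
Function('N')(j, f) = Mul(Add(293, j), Add(f, Mul(Pow(2, Rational(1, 2)), Pow(j, Rational(1, 2))))) (Function('N')(j, f) = Mul(Add(j, 293), Add(f, Mul(Pow(2, Rational(1, 2)), Pow(j, Rational(1, 2))))) = Mul(Add(293, j), Add(f, Mul(Pow(2, Rational(1, 2)), Pow(j, Rational(1, 2))))))
Mul(-1, Function('N')(160, Function('r')(17, X))) = Mul(-1, Add(Mul(293, Add(5, Mul(-1, 17))), Mul(Add(5, Mul(-1, 17)), 160), Mul(Pow(2, Rational(1, 2)), Pow(160, Rational(3, 2))), Mul(293, Pow(2, Rational(1, 2)), Pow(160, Rational(1, 2))))) = Mul(-1, Add(Mul(293, Add(5, -17)), Mul(Add(5, -17), 160), Mul(Pow(2, Rational(1, 2)), Mul(640, Pow(10, Rational(1, 2)))), Mul(293, Pow(2, Rational(1, 2)), Mul(4, Pow(10, Rational(1, 2)))))) = Mul(-1, Add(Mul(293, -12), Mul(-12, 160), Mul(1280, Pow(5, Rational(1, 2))), Mul(2344, Pow(5, Rational(1, 2))))) = Mul(-1, Add(-3516, -1920, Mul(1280, Pow(5, Rational(1, 2))), Mul(2344, Pow(5, Rational(1, 2))))) = Mul(-1, Add(-5436, Mul(3624, Pow(5, Rational(1, 2))))) = Add(5436, Mul(-3624, Pow(5, Rational(1, 2))))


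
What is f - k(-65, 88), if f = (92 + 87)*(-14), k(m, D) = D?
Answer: -2594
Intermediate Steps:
f = -2506 (f = 179*(-14) = -2506)
f - k(-65, 88) = -2506 - 1*88 = -2506 - 88 = -2594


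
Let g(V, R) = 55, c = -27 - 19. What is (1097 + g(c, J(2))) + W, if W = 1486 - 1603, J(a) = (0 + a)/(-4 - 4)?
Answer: 1035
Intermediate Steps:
J(a) = -a/8 (J(a) = a/(-8) = a*(-1/8) = -a/8)
W = -117
c = -46
(1097 + g(c, J(2))) + W = (1097 + 55) - 117 = 1152 - 117 = 1035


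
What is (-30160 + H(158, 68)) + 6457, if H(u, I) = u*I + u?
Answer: -12801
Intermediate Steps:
H(u, I) = u + I*u (H(u, I) = I*u + u = u + I*u)
(-30160 + H(158, 68)) + 6457 = (-30160 + 158*(1 + 68)) + 6457 = (-30160 + 158*69) + 6457 = (-30160 + 10902) + 6457 = -19258 + 6457 = -12801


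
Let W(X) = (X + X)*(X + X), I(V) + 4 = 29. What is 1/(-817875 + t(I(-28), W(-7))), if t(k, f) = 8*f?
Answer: -1/816307 ≈ -1.2250e-6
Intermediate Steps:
I(V) = 25 (I(V) = -4 + 29 = 25)
W(X) = 4*X**2 (W(X) = (2*X)*(2*X) = 4*X**2)
1/(-817875 + t(I(-28), W(-7))) = 1/(-817875 + 8*(4*(-7)**2)) = 1/(-817875 + 8*(4*49)) = 1/(-817875 + 8*196) = 1/(-817875 + 1568) = 1/(-816307) = -1/816307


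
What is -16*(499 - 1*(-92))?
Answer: -9456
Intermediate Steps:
-16*(499 - 1*(-92)) = -16*(499 + 92) = -16*591 = -9456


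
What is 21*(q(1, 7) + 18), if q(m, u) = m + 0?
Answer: 399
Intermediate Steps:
q(m, u) = m
21*(q(1, 7) + 18) = 21*(1 + 18) = 21*19 = 399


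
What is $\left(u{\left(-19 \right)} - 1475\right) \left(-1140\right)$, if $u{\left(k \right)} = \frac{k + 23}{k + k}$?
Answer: $1681620$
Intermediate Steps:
$u{\left(k \right)} = \frac{23 + k}{2 k}$
$\left(u{\left(-19 \right)} - 1475\right) \left(-1140\right) = \left(\frac{23 - 19}{2 \left(-19\right)} - 1475\right) \left(-1140\right) = \left(\frac{1}{2} \left(- \frac{1}{19}\right) 4 - 1475\right) \left(-1140\right) = \left(- \frac{2}{19} - 1475\right) \left(-1140\right) = \left(- \frac{28027}{19}\right) \left(-1140\right) = 1681620$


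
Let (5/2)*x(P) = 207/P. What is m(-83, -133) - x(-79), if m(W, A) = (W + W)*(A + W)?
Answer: 14163534/395 ≈ 35857.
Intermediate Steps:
x(P) = 414/(5*P) (x(P) = 2*(207/P)/5 = 414/(5*P))
m(W, A) = 2*W*(A + W) (m(W, A) = (2*W)*(A + W) = 2*W*(A + W))
m(-83, -133) - x(-79) = 2*(-83)*(-133 - 83) - 414/(5*(-79)) = 2*(-83)*(-216) - 414*(-1)/(5*79) = 35856 - 1*(-414/395) = 35856 + 414/395 = 14163534/395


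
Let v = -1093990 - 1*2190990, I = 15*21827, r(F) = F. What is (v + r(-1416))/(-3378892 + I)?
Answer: 3286396/3051487 ≈ 1.0770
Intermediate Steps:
I = 327405
v = -3284980 (v = -1093990 - 2190990 = -3284980)
(v + r(-1416))/(-3378892 + I) = (-3284980 - 1416)/(-3378892 + 327405) = -3286396/(-3051487) = -3286396*(-1/3051487) = 3286396/3051487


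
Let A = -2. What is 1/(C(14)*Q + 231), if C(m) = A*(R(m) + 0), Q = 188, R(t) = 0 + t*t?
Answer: -1/73465 ≈ -1.3612e-5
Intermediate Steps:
R(t) = t**2 (R(t) = 0 + t**2 = t**2)
C(m) = -2*m**2 (C(m) = -2*(m**2 + 0) = -2*m**2)
1/(C(14)*Q + 231) = 1/(-2*14**2*188 + 231) = 1/(-2*196*188 + 231) = 1/(-392*188 + 231) = 1/(-73696 + 231) = 1/(-73465) = -1/73465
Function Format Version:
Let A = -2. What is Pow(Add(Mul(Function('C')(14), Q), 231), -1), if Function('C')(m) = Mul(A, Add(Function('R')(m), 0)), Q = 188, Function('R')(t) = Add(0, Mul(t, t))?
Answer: Rational(-1, 73465) ≈ -1.3612e-5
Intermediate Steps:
Function('R')(t) = Pow(t, 2) (Function('R')(t) = Add(0, Pow(t, 2)) = Pow(t, 2))
Function('C')(m) = Mul(-2, Pow(m, 2)) (Function('C')(m) = Mul(-2, Add(Pow(m, 2), 0)) = Mul(-2, Pow(m, 2)))
Pow(Add(Mul(Function('C')(14), Q), 231), -1) = Pow(Add(Mul(Mul(-2, Pow(14, 2)), 188), 231), -1) = Pow(Add(Mul(Mul(-2, 196), 188), 231), -1) = Pow(Add(Mul(-392, 188), 231), -1) = Pow(Add(-73696, 231), -1) = Pow(-73465, -1) = Rational(-1, 73465)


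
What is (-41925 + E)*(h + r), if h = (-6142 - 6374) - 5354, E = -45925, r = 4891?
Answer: 1140205150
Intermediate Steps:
h = -17870 (h = -12516 - 5354 = -17870)
(-41925 + E)*(h + r) = (-41925 - 45925)*(-17870 + 4891) = -87850*(-12979) = 1140205150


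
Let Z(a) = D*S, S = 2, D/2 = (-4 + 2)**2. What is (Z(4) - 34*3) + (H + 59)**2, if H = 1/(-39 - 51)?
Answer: 27488881/8100 ≈ 3393.7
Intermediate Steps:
D = 8 (D = 2*(-4 + 2)**2 = 2*(-2)**2 = 2*4 = 8)
H = -1/90 (H = 1/(-90) = -1/90 ≈ -0.011111)
Z(a) = 16 (Z(a) = 8*2 = 16)
(Z(4) - 34*3) + (H + 59)**2 = (16 - 34*3) + (-1/90 + 59)**2 = (16 - 102) + (5309/90)**2 = -86 + 28185481/8100 = 27488881/8100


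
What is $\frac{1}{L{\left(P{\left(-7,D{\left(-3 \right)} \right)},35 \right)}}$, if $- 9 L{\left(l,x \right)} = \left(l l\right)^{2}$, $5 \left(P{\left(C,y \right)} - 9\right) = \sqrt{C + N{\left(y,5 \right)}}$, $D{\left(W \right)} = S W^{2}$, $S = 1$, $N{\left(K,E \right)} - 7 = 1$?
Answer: $- \frac{5625}{4477456} \approx -0.0012563$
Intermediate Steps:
$N{\left(K,E \right)} = 8$ ($N{\left(K,E \right)} = 7 + 1 = 8$)
$D{\left(W \right)} = W^{2}$ ($D{\left(W \right)} = 1 W^{2} = W^{2}$)
$P{\left(C,y \right)} = 9 + \frac{\sqrt{8 + C}}{5}$ ($P{\left(C,y \right)} = 9 + \frac{\sqrt{C + 8}}{5} = 9 + \frac{\sqrt{8 + C}}{5}$)
$L{\left(l,x \right)} = - \frac{l^{4}}{9}$ ($L{\left(l,x \right)} = - \frac{\left(l l\right)^{2}}{9} = - \frac{\left(l^{2}\right)^{2}}{9} = - \frac{l^{4}}{9}$)
$\frac{1}{L{\left(P{\left(-7,D{\left(-3 \right)} \right)},35 \right)}} = \frac{1}{\left(- \frac{1}{9}\right) \left(9 + \frac{\sqrt{8 - 7}}{5}\right)^{4}} = \frac{1}{\left(- \frac{1}{9}\right) \left(9 + \frac{\sqrt{1}}{5}\right)^{4}} = \frac{1}{\left(- \frac{1}{9}\right) \left(9 + \frac{1}{5} \cdot 1\right)^{4}} = \frac{1}{\left(- \frac{1}{9}\right) \left(9 + \frac{1}{5}\right)^{4}} = \frac{1}{\left(- \frac{1}{9}\right) \left(\frac{46}{5}\right)^{4}} = \frac{1}{\left(- \frac{1}{9}\right) \frac{4477456}{625}} = \frac{1}{- \frac{4477456}{5625}} = - \frac{5625}{4477456}$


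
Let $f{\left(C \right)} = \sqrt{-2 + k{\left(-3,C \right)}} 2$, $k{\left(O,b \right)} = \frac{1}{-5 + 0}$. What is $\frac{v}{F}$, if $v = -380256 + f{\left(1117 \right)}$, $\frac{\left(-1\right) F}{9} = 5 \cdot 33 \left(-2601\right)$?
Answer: $- \frac{7456}{75735} + \frac{2 i \sqrt{55}}{19312425} \approx -0.098449 + 7.6802 \cdot 10^{-7} i$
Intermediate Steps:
$k{\left(O,b \right)} = - \frac{1}{5}$ ($k{\left(O,b \right)} = \frac{1}{-5} = - \frac{1}{5}$)
$F = 3862485$ ($F = - 9 \cdot 5 \cdot 33 \left(-2601\right) = - 9 \cdot 165 \left(-2601\right) = \left(-9\right) \left(-429165\right) = 3862485$)
$f{\left(C \right)} = \frac{2 i \sqrt{55}}{5}$ ($f{\left(C \right)} = \sqrt{-2 - \frac{1}{5}} \cdot 2 = \sqrt{- \frac{11}{5}} \cdot 2 = \frac{i \sqrt{55}}{5} \cdot 2 = \frac{2 i \sqrt{55}}{5}$)
$v = -380256 + \frac{2 i \sqrt{55}}{5} \approx -3.8026 \cdot 10^{5} + 2.9665 i$
$\frac{v}{F} = \frac{-380256 + \frac{2 i \sqrt{55}}{5}}{3862485} = \left(-380256 + \frac{2 i \sqrt{55}}{5}\right) \frac{1}{3862485} = - \frac{7456}{75735} + \frac{2 i \sqrt{55}}{19312425}$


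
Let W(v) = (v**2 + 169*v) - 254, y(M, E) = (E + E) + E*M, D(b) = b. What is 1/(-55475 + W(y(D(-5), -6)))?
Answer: -1/52363 ≈ -1.9097e-5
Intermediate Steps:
y(M, E) = 2*E + E*M
W(v) = -254 + v**2 + 169*v
1/(-55475 + W(y(D(-5), -6))) = 1/(-55475 + (-254 + (-6*(2 - 5))**2 + 169*(-6*(2 - 5)))) = 1/(-55475 + (-254 + (-6*(-3))**2 + 169*(-6*(-3)))) = 1/(-55475 + (-254 + 18**2 + 169*18)) = 1/(-55475 + (-254 + 324 + 3042)) = 1/(-55475 + 3112) = 1/(-52363) = -1/52363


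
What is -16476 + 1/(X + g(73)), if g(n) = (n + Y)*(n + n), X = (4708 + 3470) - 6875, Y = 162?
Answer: -586759787/35613 ≈ -16476.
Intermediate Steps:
X = 1303 (X = 8178 - 6875 = 1303)
g(n) = 2*n*(162 + n) (g(n) = (n + 162)*(n + n) = (162 + n)*(2*n) = 2*n*(162 + n))
-16476 + 1/(X + g(73)) = -16476 + 1/(1303 + 2*73*(162 + 73)) = -16476 + 1/(1303 + 2*73*235) = -16476 + 1/(1303 + 34310) = -16476 + 1/35613 = -586759787/35613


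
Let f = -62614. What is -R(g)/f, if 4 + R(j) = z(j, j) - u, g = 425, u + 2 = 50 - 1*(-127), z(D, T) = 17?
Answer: -81/31307 ≈ -0.0025873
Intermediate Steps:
u = 175 (u = -2 + (50 - 1*(-127)) = -2 + (50 + 127) = -2 + 177 = 175)
R(j) = -162 (R(j) = -4 + (17 - 1*175) = -4 + (17 - 175) = -4 - 158 = -162)
-R(g)/f = -(-162)/(-62614) = -(-162)*(-1)/62614 = -1*81/31307 = -81/31307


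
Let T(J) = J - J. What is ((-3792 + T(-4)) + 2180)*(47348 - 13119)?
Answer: -55177148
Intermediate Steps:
T(J) = 0
((-3792 + T(-4)) + 2180)*(47348 - 13119) = ((-3792 + 0) + 2180)*(47348 - 13119) = (-3792 + 2180)*34229 = -1612*34229 = -55177148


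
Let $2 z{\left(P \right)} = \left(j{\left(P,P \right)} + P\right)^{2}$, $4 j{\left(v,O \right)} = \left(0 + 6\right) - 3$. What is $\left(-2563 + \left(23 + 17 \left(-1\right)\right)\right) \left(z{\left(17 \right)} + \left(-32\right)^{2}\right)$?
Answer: $- \frac{96677613}{32} \approx -3.0212 \cdot 10^{6}$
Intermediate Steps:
$j{\left(v,O \right)} = \frac{3}{4}$ ($j{\left(v,O \right)} = \frac{\left(0 + 6\right) - 3}{4} = \frac{6 - 3}{4} = \frac{1}{4} \cdot 3 = \frac{3}{4}$)
$z{\left(P \right)} = \frac{\left(\frac{3}{4} + P\right)^{2}}{2}$
$\left(-2563 + \left(23 + 17 \left(-1\right)\right)\right) \left(z{\left(17 \right)} + \left(-32\right)^{2}\right) = \left(-2563 + \left(23 + 17 \left(-1\right)\right)\right) \left(\frac{\left(3 + 4 \cdot 17\right)^{2}}{32} + \left(-32\right)^{2}\right) = \left(-2563 + \left(23 - 17\right)\right) \left(\frac{\left(3 + 68\right)^{2}}{32} + 1024\right) = \left(-2563 + 6\right) \left(\frac{71^{2}}{32} + 1024\right) = - 2557 \left(\frac{1}{32} \cdot 5041 + 1024\right) = - 2557 \left(\frac{5041}{32} + 1024\right) = \left(-2557\right) \frac{37809}{32} = - \frac{96677613}{32}$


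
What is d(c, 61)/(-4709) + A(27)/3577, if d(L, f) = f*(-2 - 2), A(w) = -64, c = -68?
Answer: 571412/16844093 ≈ 0.033924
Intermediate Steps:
d(L, f) = -4*f (d(L, f) = f*(-4) = -4*f)
d(c, 61)/(-4709) + A(27)/3577 = -4*61/(-4709) - 64/3577 = -244*(-1/4709) - 64*1/3577 = 244/4709 - 64/3577 = 571412/16844093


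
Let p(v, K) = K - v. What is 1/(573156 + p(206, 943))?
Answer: 1/573893 ≈ 1.7425e-6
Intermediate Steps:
1/(573156 + p(206, 943)) = 1/(573156 + (943 - 1*206)) = 1/(573156 + (943 - 206)) = 1/(573156 + 737) = 1/573893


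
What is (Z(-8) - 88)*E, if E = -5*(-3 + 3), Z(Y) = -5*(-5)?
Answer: 0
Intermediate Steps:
Z(Y) = 25
E = 0 (E = -5*0 = 0)
(Z(-8) - 88)*E = (25 - 88)*0 = -63*0 = 0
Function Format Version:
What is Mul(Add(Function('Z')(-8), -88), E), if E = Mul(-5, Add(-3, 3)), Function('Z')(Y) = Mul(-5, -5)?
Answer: 0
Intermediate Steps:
Function('Z')(Y) = 25
E = 0 (E = Mul(-5, 0) = 0)
Mul(Add(Function('Z')(-8), -88), E) = Mul(Add(25, -88), 0) = Mul(-63, 0) = 0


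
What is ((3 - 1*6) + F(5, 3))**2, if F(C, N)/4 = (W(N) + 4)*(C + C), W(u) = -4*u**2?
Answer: 1646089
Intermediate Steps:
F(C, N) = 8*C*(4 - 4*N**2) (F(C, N) = 4*((-4*N**2 + 4)*(C + C)) = 4*((4 - 4*N**2)*(2*C)) = 4*(2*C*(4 - 4*N**2)) = 8*C*(4 - 4*N**2))
((3 - 1*6) + F(5, 3))**2 = ((3 - 1*6) + 32*5*(1 - 1*3**2))**2 = ((3 - 6) + 32*5*(1 - 1*9))**2 = (-3 + 32*5*(1 - 9))**2 = (-3 + 32*5*(-8))**2 = (-3 - 1280)**2 = (-1283)**2 = 1646089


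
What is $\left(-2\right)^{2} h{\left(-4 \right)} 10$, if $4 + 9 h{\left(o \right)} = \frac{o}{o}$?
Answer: $- \frac{40}{3} \approx -13.333$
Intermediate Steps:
$h{\left(o \right)} = - \frac{1}{3}$ ($h{\left(o \right)} = - \frac{4}{9} + \frac{o \frac{1}{o}}{9} = - \frac{4}{9} + \frac{1}{9} \cdot 1 = - \frac{4}{9} + \frac{1}{9} = - \frac{1}{3}$)
$\left(-2\right)^{2} h{\left(-4 \right)} 10 = \left(-2\right)^{2} \left(- \frac{1}{3}\right) 10 = 4 \left(- \frac{1}{3}\right) 10 = \left(- \frac{4}{3}\right) 10 = - \frac{40}{3}$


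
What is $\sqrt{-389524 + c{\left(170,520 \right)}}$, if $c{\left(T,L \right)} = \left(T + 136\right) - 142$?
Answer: $4 i \sqrt{24335} \approx 623.99 i$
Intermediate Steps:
$c{\left(T,L \right)} = -6 + T$ ($c{\left(T,L \right)} = \left(136 + T\right) - 142 = -6 + T$)
$\sqrt{-389524 + c{\left(170,520 \right)}} = \sqrt{-389524 + \left(-6 + 170\right)} = \sqrt{-389524 + 164} = \sqrt{-389360} = 4 i \sqrt{24335}$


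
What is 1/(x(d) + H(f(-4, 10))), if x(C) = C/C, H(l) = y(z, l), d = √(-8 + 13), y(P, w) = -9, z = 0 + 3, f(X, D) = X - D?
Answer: -⅛ ≈ -0.12500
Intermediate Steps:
z = 3
d = √5 ≈ 2.2361
H(l) = -9
x(C) = 1
1/(x(d) + H(f(-4, 10))) = 1/(1 - 9) = 1/(-8) = -⅛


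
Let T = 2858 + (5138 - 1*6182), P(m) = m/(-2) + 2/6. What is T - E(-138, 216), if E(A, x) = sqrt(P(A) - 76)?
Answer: 1814 - 2*I*sqrt(15)/3 ≈ 1814.0 - 2.582*I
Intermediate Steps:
P(m) = 1/3 - m/2 (P(m) = m*(-1/2) + 2*(1/6) = -m/2 + 1/3 = 1/3 - m/2)
T = 1814 (T = 2858 + (5138 - 6182) = 2858 - 1044 = 1814)
E(A, x) = sqrt(-227/3 - A/2) (E(A, x) = sqrt((1/3 - A/2) - 76) = sqrt(-227/3 - A/2))
T - E(-138, 216) = 1814 - sqrt(-2724 - 18*(-138))/6 = 1814 - sqrt(-2724 + 2484)/6 = 1814 - sqrt(-240)/6 = 1814 - 4*I*sqrt(15)/6 = 1814 - 2*I*sqrt(15)/3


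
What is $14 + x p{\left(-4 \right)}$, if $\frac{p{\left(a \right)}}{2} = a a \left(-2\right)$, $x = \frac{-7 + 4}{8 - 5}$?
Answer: $78$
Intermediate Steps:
$x = -1$ ($x = - \frac{3}{3} = \left(-3\right) \frac{1}{3} = -1$)
$p{\left(a \right)} = - 4 a^{2}$ ($p{\left(a \right)} = 2 a a \left(-2\right) = 2 a^{2} \left(-2\right) = 2 \left(- 2 a^{2}\right) = - 4 a^{2}$)
$14 + x p{\left(-4 \right)} = 14 - - 4 \left(-4\right)^{2} = 14 - \left(-4\right) 16 = 14 - -64 = 14 + 64 = 78$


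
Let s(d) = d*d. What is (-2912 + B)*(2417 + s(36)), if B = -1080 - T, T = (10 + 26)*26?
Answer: -18297664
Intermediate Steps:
T = 936 (T = 36*26 = 936)
B = -2016 (B = -1080 - 1*936 = -1080 - 936 = -2016)
s(d) = d²
(-2912 + B)*(2417 + s(36)) = (-2912 - 2016)*(2417 + 36²) = -4928*(2417 + 1296) = -4928*3713 = -18297664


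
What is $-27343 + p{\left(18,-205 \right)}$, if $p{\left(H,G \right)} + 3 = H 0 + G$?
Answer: $-27551$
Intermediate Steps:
$p{\left(H,G \right)} = -3 + G$ ($p{\left(H,G \right)} = -3 + \left(H 0 + G\right) = -3 + \left(0 + G\right) = -3 + G$)
$-27343 + p{\left(18,-205 \right)} = -27343 - 208 = -27551$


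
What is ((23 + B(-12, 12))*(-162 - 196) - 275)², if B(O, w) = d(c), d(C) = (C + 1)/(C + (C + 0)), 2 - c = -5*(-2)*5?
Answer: 173759754025/2304 ≈ 7.5417e+7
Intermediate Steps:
c = -48 (c = 2 - (-5*(-2))*5 = 2 - 10*5 = 2 - 1*50 = 2 - 50 = -48)
d(C) = (1 + C)/(2*C) (d(C) = (1 + C)/(C + C) = (1 + C)/((2*C)) = (1 + C)*(1/(2*C)) = (1 + C)/(2*C))
B(O, w) = 47/96 (B(O, w) = (½)*(1 - 48)/(-48) = (½)*(-1/48)*(-47) = 47/96)
((23 + B(-12, 12))*(-162 - 196) - 275)² = ((23 + 47/96)*(-162 - 196) - 275)² = ((2255/96)*(-358) - 275)² = (-403645/48 - 275)² = (-416845/48)² = 173759754025/2304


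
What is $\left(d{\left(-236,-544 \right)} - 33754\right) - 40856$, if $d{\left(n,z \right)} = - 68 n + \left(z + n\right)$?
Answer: $-59342$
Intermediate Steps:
$d{\left(n,z \right)} = z - 67 n$ ($d{\left(n,z \right)} = - 68 n + \left(n + z\right) = z - 67 n$)
$\left(d{\left(-236,-544 \right)} - 33754\right) - 40856 = \left(\left(-544 - -15812\right) - 33754\right) - 40856 = \left(\left(-544 + 15812\right) - 33754\right) + \left(-92163 + 51307\right) = \left(15268 - 33754\right) - 40856 = -18486 - 40856 = -59342$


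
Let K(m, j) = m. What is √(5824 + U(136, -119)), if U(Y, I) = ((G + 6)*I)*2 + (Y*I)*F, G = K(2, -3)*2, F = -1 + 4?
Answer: 6*I*√1253 ≈ 212.39*I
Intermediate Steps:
F = 3
G = 4 (G = 2*2 = 4)
U(Y, I) = 20*I + 3*I*Y (U(Y, I) = ((4 + 6)*I)*2 + (Y*I)*3 = (10*I)*2 + (I*Y)*3 = 20*I + 3*I*Y)
√(5824 + U(136, -119)) = √(5824 - 119*(20 + 3*136)) = √(5824 - 119*(20 + 408)) = √(5824 - 119*428) = √(5824 - 50932) = √(-45108) = 6*I*√1253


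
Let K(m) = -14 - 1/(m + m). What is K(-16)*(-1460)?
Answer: 163155/8 ≈ 20394.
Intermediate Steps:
K(m) = -14 - 1/(2*m)
K(-16)*(-1460) = (-14 - ½/(-16))*(-1460) = (-14 - ½*(-1/16))*(-1460) = (-14 + 1/32)*(-1460) = -447/32*(-1460) = 163155/8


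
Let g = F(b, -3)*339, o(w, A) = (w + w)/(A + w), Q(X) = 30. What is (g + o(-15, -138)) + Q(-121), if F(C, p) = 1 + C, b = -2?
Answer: -15749/51 ≈ -308.80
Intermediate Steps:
o(w, A) = 2*w/(A + w) (o(w, A) = (2*w)/(A + w) = 2*w/(A + w))
g = -339 (g = (1 - 2)*339 = -1*339 = -339)
(g + o(-15, -138)) + Q(-121) = (-339 + 2*(-15)/(-138 - 15)) + 30 = (-339 + 2*(-15)/(-153)) + 30 = (-339 + 2*(-15)*(-1/153)) + 30 = (-339 + 10/51) + 30 = -17279/51 + 30 = -15749/51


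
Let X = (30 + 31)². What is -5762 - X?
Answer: -9483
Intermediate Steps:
X = 3721 (X = 61² = 3721)
-5762 - X = -5762 - 1*3721 = -5762 - 3721 = -9483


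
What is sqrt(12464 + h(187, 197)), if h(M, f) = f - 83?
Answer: sqrt(12578) ≈ 112.15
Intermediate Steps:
h(M, f) = -83 + f
sqrt(12464 + h(187, 197)) = sqrt(12464 + (-83 + 197)) = sqrt(12464 + 114) = sqrt(12578)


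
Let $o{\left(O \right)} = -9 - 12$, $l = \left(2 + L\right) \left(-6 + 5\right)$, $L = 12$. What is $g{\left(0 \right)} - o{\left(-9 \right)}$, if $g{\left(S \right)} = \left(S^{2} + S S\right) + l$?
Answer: $7$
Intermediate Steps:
$l = -14$ ($l = \left(2 + 12\right) \left(-6 + 5\right) = 14 \left(-1\right) = -14$)
$o{\left(O \right)} = -21$ ($o{\left(O \right)} = -9 - 12 = -21$)
$g{\left(S \right)} = -14 + 2 S^{2}$ ($g{\left(S \right)} = \left(S^{2} + S S\right) - 14 = \left(S^{2} + S^{2}\right) - 14 = 2 S^{2} - 14 = -14 + 2 S^{2}$)
$g{\left(0 \right)} - o{\left(-9 \right)} = \left(-14 + 2 \cdot 0^{2}\right) - -21 = \left(-14 + 2 \cdot 0\right) + 21 = \left(-14 + 0\right) + 21 = -14 + 21 = 7$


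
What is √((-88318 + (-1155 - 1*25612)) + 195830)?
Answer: √80745 ≈ 284.16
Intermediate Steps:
√((-88318 + (-1155 - 1*25612)) + 195830) = √((-88318 + (-1155 - 25612)) + 195830) = √((-88318 - 26767) + 195830) = √(-115085 + 195830) = √80745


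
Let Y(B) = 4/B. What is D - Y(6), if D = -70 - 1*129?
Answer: -599/3 ≈ -199.67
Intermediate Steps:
D = -199 (D = -70 - 129 = -199)
D - Y(6) = -199 - 4/6 = -199 - 1*⅔ = -199 - ⅔ = -599/3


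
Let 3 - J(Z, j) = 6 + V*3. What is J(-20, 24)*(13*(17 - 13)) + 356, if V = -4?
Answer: 824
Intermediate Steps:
J(Z, j) = 9 (J(Z, j) = 3 - (6 - 4*3) = 3 - (6 - 12) = 3 - 1*(-6) = 3 + 6 = 9)
J(-20, 24)*(13*(17 - 13)) + 356 = 9*(13*(17 - 13)) + 356 = 9*(13*4) + 356 = 9*52 + 356 = 468 + 356 = 824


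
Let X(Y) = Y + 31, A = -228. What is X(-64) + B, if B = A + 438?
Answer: 177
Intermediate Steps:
B = 210 (B = -228 + 438 = 210)
X(Y) = 31 + Y
X(-64) + B = (31 - 64) + 210 = -33 + 210 = 177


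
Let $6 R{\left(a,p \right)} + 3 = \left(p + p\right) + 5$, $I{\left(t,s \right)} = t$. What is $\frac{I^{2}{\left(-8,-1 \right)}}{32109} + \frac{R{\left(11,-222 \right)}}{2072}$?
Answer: $- \frac{318965}{9504264} \approx -0.03356$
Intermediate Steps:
$R{\left(a,p \right)} = \frac{1}{3} + \frac{p}{3}$ ($R{\left(a,p \right)} = - \frac{1}{2} + \frac{\left(p + p\right) + 5}{6} = - \frac{1}{2} + \frac{2 p + 5}{6} = - \frac{1}{2} + \frac{5 + 2 p}{6} = - \frac{1}{2} + \left(\frac{5}{6} + \frac{p}{3}\right) = \frac{1}{3} + \frac{p}{3}$)
$\frac{I^{2}{\left(-8,-1 \right)}}{32109} + \frac{R{\left(11,-222 \right)}}{2072} = \frac{\left(-8\right)^{2}}{32109} + \frac{\frac{1}{3} + \frac{1}{3} \left(-222\right)}{2072} = 64 \cdot \frac{1}{32109} + \left(\frac{1}{3} - 74\right) \frac{1}{2072} = \frac{64}{32109} - \frac{221}{6216} = - \frac{318965}{9504264}$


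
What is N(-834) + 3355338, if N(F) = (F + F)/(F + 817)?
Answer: 57042414/17 ≈ 3.3554e+6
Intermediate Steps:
N(F) = 2*F/(817 + F) (N(F) = (2*F)/(817 + F) = 2*F/(817 + F))
N(-834) + 3355338 = 2*(-834)/(817 - 834) + 3355338 = 2*(-834)/(-17) + 3355338 = 2*(-834)*(-1/17) + 3355338 = 1668/17 + 3355338 = 57042414/17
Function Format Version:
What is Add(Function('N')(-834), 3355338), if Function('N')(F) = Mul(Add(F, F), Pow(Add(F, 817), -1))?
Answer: Rational(57042414, 17) ≈ 3.3554e+6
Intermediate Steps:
Function('N')(F) = Mul(2, F, Pow(Add(817, F), -1)) (Function('N')(F) = Mul(Mul(2, F), Pow(Add(817, F), -1)) = Mul(2, F, Pow(Add(817, F), -1)))
Add(Function('N')(-834), 3355338) = Add(Mul(2, -834, Pow(Add(817, -834), -1)), 3355338) = Add(Mul(2, -834, Pow(-17, -1)), 3355338) = Add(Mul(2, -834, Rational(-1, 17)), 3355338) = Add(Rational(1668, 17), 3355338) = Rational(57042414, 17)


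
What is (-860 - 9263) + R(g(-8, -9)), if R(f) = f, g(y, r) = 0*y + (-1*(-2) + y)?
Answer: -10129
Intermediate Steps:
g(y, r) = 2 + y (g(y, r) = 0 + (2 + y) = 2 + y)
(-860 - 9263) + R(g(-8, -9)) = (-860 - 9263) + (2 - 8) = -10123 - 6 = -10129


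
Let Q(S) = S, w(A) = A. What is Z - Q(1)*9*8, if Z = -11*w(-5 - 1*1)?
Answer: -6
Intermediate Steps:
Z = 66 (Z = -11*(-5 - 1*1) = -11*(-5 - 1) = -11*(-6) = 66)
Z - Q(1)*9*8 = 66 - 1*9*8 = 66 - 9*8 = 66 - 1*72 = 66 - 72 = -6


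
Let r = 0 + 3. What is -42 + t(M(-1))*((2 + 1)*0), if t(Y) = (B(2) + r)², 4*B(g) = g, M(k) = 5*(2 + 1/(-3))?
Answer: -42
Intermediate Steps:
M(k) = 25/3 (M(k) = 5*(2 - ⅓) = 5*(5/3) = 25/3)
B(g) = g/4
r = 3
t(Y) = 49/4 (t(Y) = ((¼)*2 + 3)² = (½ + 3)² = (7/2)² = 49/4)
-42 + t(M(-1))*((2 + 1)*0) = -42 + 49*((2 + 1)*0)/4 = -42 + 49*(3*0)/4 = -42 + (49/4)*0 = -42 + 0 = -42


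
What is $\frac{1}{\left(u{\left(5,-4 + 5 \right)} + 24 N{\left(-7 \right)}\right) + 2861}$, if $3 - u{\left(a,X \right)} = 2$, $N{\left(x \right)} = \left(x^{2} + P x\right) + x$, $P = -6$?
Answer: $\frac{1}{4878} \approx 0.000205$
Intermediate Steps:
$N{\left(x \right)} = x^{2} - 5 x$ ($N{\left(x \right)} = \left(x^{2} - 6 x\right) + x = x^{2} - 5 x$)
$u{\left(a,X \right)} = 1$ ($u{\left(a,X \right)} = 3 - 2 = 1$)
$\frac{1}{\left(u{\left(5,-4 + 5 \right)} + 24 N{\left(-7 \right)}\right) + 2861} = \frac{1}{\left(1 + 24 \left(- 7 \left(-5 - 7\right)\right)\right) + 2861} = \frac{1}{\left(1 + 24 \left(\left(-7\right) \left(-12\right)\right)\right) + 2861} = \frac{1}{\left(1 + 24 \cdot 84\right) + 2861} = \frac{1}{\left(1 + 2016\right) + 2861} = \frac{1}{2017 + 2861} = \frac{1}{4878}$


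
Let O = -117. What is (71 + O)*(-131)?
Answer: 6026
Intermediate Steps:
(71 + O)*(-131) = (71 - 117)*(-131) = -46*(-131) = 6026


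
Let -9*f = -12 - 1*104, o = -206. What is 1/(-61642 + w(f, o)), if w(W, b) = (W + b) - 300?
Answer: -9/559216 ≈ -1.6094e-5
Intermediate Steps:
f = 116/9 (f = -(-12 - 1*104)/9 = -(-12 - 104)/9 = -1/9*(-116) = 116/9 ≈ 12.889)
w(W, b) = -300 + W + b
1/(-61642 + w(f, o)) = 1/(-61642 + (-300 + 116/9 - 206)) = 1/(-61642 - 4438/9) = 1/(-559216/9) = -9/559216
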